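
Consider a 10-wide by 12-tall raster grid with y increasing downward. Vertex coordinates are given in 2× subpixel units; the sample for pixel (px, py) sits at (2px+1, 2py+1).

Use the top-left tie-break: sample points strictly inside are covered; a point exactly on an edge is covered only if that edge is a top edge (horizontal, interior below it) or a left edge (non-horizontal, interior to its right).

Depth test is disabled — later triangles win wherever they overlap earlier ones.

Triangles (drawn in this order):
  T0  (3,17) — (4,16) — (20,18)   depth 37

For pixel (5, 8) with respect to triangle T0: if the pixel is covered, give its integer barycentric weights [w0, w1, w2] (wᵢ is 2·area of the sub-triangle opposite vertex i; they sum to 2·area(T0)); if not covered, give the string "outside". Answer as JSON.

T0:
  2·area = 18
  edge (3, 17)→(4, 16): d=(1,-1) top-left  bias=+0
  edge (4, 16)→(20, 18): d=(16,2) right/bottom  bias=-1
  edge (20, 18)→(3, 17): d=(-17,-1) top-left  bias=+0
    (9,0)@(19, 1): e=[0,-270,288] → ·  [on edge]
    (8,1)@(17, 3): e=[0,-234,252] → ·  [on edge]
    (7,2)@(15, 5): e=[0,-198,216] → ·  [on edge]
    (6,3)@(13, 7): e=[0,-162,180] → ·  [on edge]
    (5,4)@(11, 9): e=[0,-126,144] → ·  [on edge]
    (4,5)@(9, 11): e=[0,-90,108] → ·  [on edge]
    (3,6)@(7, 13): e=[0,-54,72] → ·  [on edge]
    (2,7)@(5, 15): e=[0,-18,36] → ·  [on edge]
    (1,8)@(3, 17): e=[0,18,0] → █  [on edge]
    (2,8)@(5, 17): e=[2,14,2] → █
    (3,8)@(7, 17): e=[4,10,4] → █
    (4,8)@(9, 17): e=[6,6,6] → █
    (0,9)@(1, 19): e=[0,54,-36] → ·  [on edge]
  covered (5 px):
    · · · · · · · · · ·
    · · · · · · · · · ·
    · · · · · · · · · ·
    · · · · · · · · · ·
    · · · · · · · · · ·
    · · · · · · · · · ·
    · · · · · · · · · ·
    · · · · · · · · · ·
    · █ █ █ █ █ · · · ·
    · · · · · · · · · ·
    · · · · · · · · · ·
    · · · · · · · · · ·

Result: [2,8,8]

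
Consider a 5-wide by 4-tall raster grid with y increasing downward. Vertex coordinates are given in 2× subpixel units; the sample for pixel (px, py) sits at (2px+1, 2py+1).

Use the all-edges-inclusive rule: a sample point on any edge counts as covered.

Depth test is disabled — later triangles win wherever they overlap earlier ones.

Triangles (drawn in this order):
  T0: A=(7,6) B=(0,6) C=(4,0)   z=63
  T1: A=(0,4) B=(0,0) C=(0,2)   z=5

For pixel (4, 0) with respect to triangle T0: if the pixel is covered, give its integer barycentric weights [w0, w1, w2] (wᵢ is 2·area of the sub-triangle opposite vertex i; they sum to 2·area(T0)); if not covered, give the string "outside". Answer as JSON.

T0:
  2·area = 42
  edge (7, 6)→(0, 6): d=(-7,0) inclusive
  edge (0, 6)→(4, 0): d=(4,-6) inclusive
  edge (4, 0)→(7, 6): d=(3,6) inclusive
    (1,1)@(3, 3): e=[21,6,15] → █
    (2,1)@(5, 3): e=[21,18,3] → █
    (3,1)@(7, 3): e=[21,30,-9] → ·
    (0,2)@(1, 5): e=[7,2,33] → █
    (3,2)@(7, 5): e=[7,38,-3] → ·
    (0,3)@(1, 7): e=[-7,10,39] → ·
    (1,3)@(3, 7): e=[-7,22,27] → ·
    (2,3)@(5, 7): e=[-7,34,15] → ·
  covered (5 px):
    · · · · ·
    · █ █ · ·
    █ █ █ · ·
    · · · · ·
T1:
  degenerate (2·area = 0) — covers nothing

Final: "outside"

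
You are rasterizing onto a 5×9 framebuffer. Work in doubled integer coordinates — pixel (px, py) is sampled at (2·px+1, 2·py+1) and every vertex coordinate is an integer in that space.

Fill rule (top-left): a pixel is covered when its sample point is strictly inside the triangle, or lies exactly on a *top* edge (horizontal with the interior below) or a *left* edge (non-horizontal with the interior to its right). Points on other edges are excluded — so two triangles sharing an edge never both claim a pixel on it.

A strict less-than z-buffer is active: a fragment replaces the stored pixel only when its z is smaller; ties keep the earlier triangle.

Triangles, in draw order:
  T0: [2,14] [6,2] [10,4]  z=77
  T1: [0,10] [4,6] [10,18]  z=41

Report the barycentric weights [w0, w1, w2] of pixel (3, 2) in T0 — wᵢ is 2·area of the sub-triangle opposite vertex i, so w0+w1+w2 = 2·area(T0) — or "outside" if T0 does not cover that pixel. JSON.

T0:
  2·area = 56
  edge (2, 14)→(6, 2): d=(4,-12) top-left  bias=+0
  edge (6, 2)→(10, 4): d=(4,2) right/bottom  bias=-1
  edge (10, 4)→(2, 14): d=(-8,10) right/bottom  bias=-1
    (3,1)@(7, 3): e=[16,2,38] → █
    (4,1)@(9, 3): e=[40,-2,18] → ·
    (2,2)@(5, 5): e=[0,14,42] → █  [on edge]
    (4,2)@(9, 5): e=[48,6,2] → █
    (2,3)@(5, 7): e=[8,22,26] → █
    (4,3)@(9, 7): e=[56,14,-14] → ·
    (2,4)@(5, 9): e=[16,30,10] → █
    (3,4)@(7, 9): e=[40,26,-10] → ·
    (1,5)@(3, 11): e=[0,42,14] → █  [on edge]
    (2,5)@(5, 11): e=[24,38,-6] → ·
    (1,6)@(3, 13): e=[8,50,-2] → ·
    (0,8)@(1, 17): e=[0,70,-14] → ·  [on edge]
  covered (8 px):
    · · · · ·
    · · · █ ·
    · · █ █ █
    · · █ █ ·
    · · █ · ·
    · █ · · ·
    · · · · ·
    · · · · ·
    · · · · ·
T1:
  2·area = 72
  edge (0, 10)→(4, 6): d=(4,-4) top-left  bias=+0
  edge (4, 6)→(10, 18): d=(6,12) right/bottom  bias=-1
  edge (10, 18)→(0, 10): d=(-10,-8) top-left  bias=+0
    (4,0)@(9, 1): e=[0,-90,162] → ·  [on edge]
    (3,1)@(7, 3): e=[0,-54,126] → ·  [on edge]
    (2,2)@(5, 5): e=[0,-18,90] → ·  [on edge]
    (1,3)@(3, 7): e=[0,18,54] → █  [on edge]
    (2,3)@(5, 7): e=[8,-6,70] → ·
    (0,4)@(1, 9): e=[0,54,18] → █  [on edge]
    (2,4)@(5, 9): e=[16,6,50] → █
    (3,4)@(7, 9): e=[24,-18,66] → ·
    (0,5)@(1, 11): e=[8,66,-2] → ·
    (1,5)@(3, 11): e=[16,42,14] → █
    (3,5)@(7, 11): e=[32,-6,46] → ·
    (1,6)@(3, 13): e=[24,54,-6] → ·
  covered (10 px):
    · · · · ·
    · · · · ·
    · · · · ·
    · █ · · ·
    █ █ █ · ·
    · █ █ · ·
    · · █ █ ·
    · · · █ ·
    · · · · █

Final: [10,22,24]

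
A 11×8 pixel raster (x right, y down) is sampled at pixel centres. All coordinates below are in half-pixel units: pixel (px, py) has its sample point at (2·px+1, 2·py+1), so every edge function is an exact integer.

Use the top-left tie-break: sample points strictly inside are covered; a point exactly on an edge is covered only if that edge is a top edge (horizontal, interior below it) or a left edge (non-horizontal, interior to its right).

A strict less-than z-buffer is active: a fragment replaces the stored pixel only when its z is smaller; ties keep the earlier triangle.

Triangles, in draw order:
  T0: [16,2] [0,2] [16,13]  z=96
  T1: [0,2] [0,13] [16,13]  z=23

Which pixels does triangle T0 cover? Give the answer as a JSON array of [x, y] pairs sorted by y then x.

T0:
  2·area = 176  (B↔C swapped to make it positive)
  edge (16, 2)→(16, 13): d=(0,11) right/bottom  bias=-1
  edge (16, 13)→(0, 2): d=(-16,-11) top-left  bias=+0
  edge (0, 2)→(16, 2): d=(16,0) top-left  bias=+0
    (1,1)@(3, 3): e=[143,17,16] → █
    (2,1)@(5, 3): e=[121,39,16] → █
    (3,1)@(7, 3): e=[99,61,16] → █
    (4,1)@(9, 3): e=[77,83,16] → █
    (5,1)@(11, 3): e=[55,105,16] → █
    (6,1)@(13, 3): e=[33,127,16] → █
    (7,1)@(15, 3): e=[11,149,16] → █
    (8,1)@(17, 3): e=[-11,171,16] → ·
    (1,2)@(3, 5): e=[143,-15,48] → ·
    (2,2)@(5, 5): e=[121,7,48] → █
    (8,2)@(17, 5): e=[-11,139,48] → ·
    (2,3)@(5, 7): e=[121,-25,80] → ·
  covered (21 px):
    · · · · · · · · · · ·
    · █ █ █ █ █ █ █ · · ·
    · · █ █ █ █ █ █ · · ·
    · · · · █ █ █ █ · · ·
    · · · · · █ █ █ · · ·
    · · · · · · · █ · · ·
    · · · · · · · · · · ·
    · · · · · · · · · · ·
T1:
  2·area = 176  (B↔C swapped to make it positive)
  edge (0, 2)→(16, 13): d=(16,11) right/bottom  bias=-1
  edge (16, 13)→(0, 13): d=(-16,0) right/bottom  bias=-1
  edge (0, 13)→(0, 2): d=(0,-11) top-left  bias=+0
    (0,1)@(1, 3): e=[5,160,11] → █
    (1,1)@(3, 3): e=[-17,160,33] → ·
    (0,2)@(1, 5): e=[37,128,11] → █
    (1,2)@(3, 5): e=[15,128,33] → █
    (2,2)@(5, 5): e=[-7,128,55] → ·
    (0,3)@(1, 7): e=[69,96,11] → █
    (2,3)@(5, 7): e=[25,96,55] → █
    (3,3)@(7, 7): e=[3,96,77] → █
    (4,3)@(9, 7): e=[-19,96,99] → ·
    (0,4)@(1, 9): e=[101,64,11] → █
    (4,4)@(9, 9): e=[13,64,99] → █
    (5,4)@(11, 9): e=[-9,64,121] → ·
    (0,6)@(1, 13): e=[165,0,11] → ·  [on edge]
    (1,6)@(3, 13): e=[143,0,33] → ·  [on edge]
    (2,6)@(5, 13): e=[121,0,55] → ·  [on edge]
    (3,6)@(7, 13): e=[99,0,77] → ·  [on edge]
    (4,6)@(9, 13): e=[77,0,99] → ·  [on edge]
    (5,6)@(11, 13): e=[55,0,121] → ·  [on edge]
    (6,6)@(13, 13): e=[33,0,143] → ·  [on edge]
    (7,6)@(15, 13): e=[11,0,165] → ·  [on edge]
    (8,6)@(17, 13): e=[-11,0,187] → ·  [on edge]
    (9,6)@(19, 13): e=[-33,0,209] → ·  [on edge]
    (10,6)@(21, 13): e=[-55,0,231] → ·  [on edge]
  covered (19 px):
    · · · · · · · · · · ·
    █ · · · · · · · · · ·
    █ █ · · · · · · · · ·
    █ █ █ █ · · · · · · ·
    █ █ █ █ █ · · · · · ·
    █ █ █ █ █ █ █ · · · ·
    · · · · · · · · · · ·
    · · · · · · · · · · ·

Result: [[1,1],[2,1],[3,1],[4,1],[5,1],[6,1],[7,1],[2,2],[3,2],[4,2],[5,2],[6,2],[7,2],[4,3],[5,3],[6,3],[7,3],[5,4],[6,4],[7,4],[7,5]]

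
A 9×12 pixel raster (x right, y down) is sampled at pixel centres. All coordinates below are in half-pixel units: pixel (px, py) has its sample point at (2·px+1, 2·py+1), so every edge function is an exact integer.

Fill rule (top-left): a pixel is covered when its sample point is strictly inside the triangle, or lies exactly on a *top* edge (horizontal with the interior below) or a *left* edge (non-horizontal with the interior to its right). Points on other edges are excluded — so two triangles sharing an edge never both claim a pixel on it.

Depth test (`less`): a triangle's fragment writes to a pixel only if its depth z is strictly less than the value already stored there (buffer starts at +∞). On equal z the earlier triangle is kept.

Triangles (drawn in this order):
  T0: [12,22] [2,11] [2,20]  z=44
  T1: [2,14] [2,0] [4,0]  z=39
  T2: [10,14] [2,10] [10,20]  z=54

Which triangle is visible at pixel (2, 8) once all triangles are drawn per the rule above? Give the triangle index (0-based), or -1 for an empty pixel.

T0:
  2·area = 90  (B↔C swapped to make it positive)
  edge (12, 22)→(2, 20): d=(-10,-2) top-left  bias=+0
  edge (2, 20)→(2, 11): d=(0,-9) top-left  bias=+0
  edge (2, 11)→(12, 22): d=(10,11) right/bottom  bias=-1
    (1,6)@(3, 13): e=[72,9,9] → █
    (2,6)@(5, 13): e=[76,27,-13] → ·
    (1,7)@(3, 15): e=[52,9,29] → █
    (2,7)@(5, 15): e=[56,27,7] → █
    (3,7)@(7, 15): e=[60,45,-15] → ·
    (1,8)@(3, 17): e=[32,9,49] → █
    (3,8)@(7, 17): e=[40,45,5] → █
    (4,8)@(9, 17): e=[44,63,-17] → ·
    (1,9)@(3, 19): e=[12,9,69] → █
    (4,9)@(9, 19): e=[24,63,3] → █
    (5,9)@(11, 19): e=[28,81,-19] → ·
    (1,10)@(3, 21): e=[-8,9,89] → ·
    (3,10)@(7, 21): e=[0,45,45] → █  [on edge]
    (8,11)@(17, 23): e=[0,135,-45] → ·  [on edge]
  covered (13 px):
    · · · · · · · · ·
    · · · · · · · · ·
    · · · · · · · · ·
    · · · · · · · · ·
    · · · · · · · · ·
    · · · · · · · · ·
    · █ · · · · · · ·
    · █ █ · · · · · ·
    · █ █ █ · · · · ·
    · █ █ █ █ · · · ·
    · · · █ █ █ · · ·
    · · · · · · · · ·
T1:
  2·area = 28
  edge (2, 14)→(2, 0): d=(0,-14) top-left  bias=+0
  edge (2, 0)→(4, 0): d=(2,0) top-left  bias=+0
  edge (4, 0)→(2, 14): d=(-2,14) right/bottom  bias=-1
    (1,0)@(3, 1): e=[14,2,12] → █
    (2,0)@(5, 1): e=[42,2,-16] → ·
    (1,1)@(3, 3): e=[14,6,8] → █
    (2,1)@(5, 3): e=[42,6,-20] → ·
    (1,2)@(3, 5): e=[14,10,4] → █
    (2,2)@(5, 5): e=[42,10,-24] → ·
    (1,3)@(3, 7): e=[14,14,0] → ·  [on edge]
    (0,10)@(1, 21): e=[-14,42,0] → ·  [on edge]
  covered (3 px):
    · █ · · · · · · ·
    · █ · · · · · · ·
    · █ · · · · · · ·
    · · · · · · · · ·
    · · · · · · · · ·
    · · · · · · · · ·
    · · · · · · · · ·
    · · · · · · · · ·
    · · · · · · · · ·
    · · · · · · · · ·
    · · · · · · · · ·
    · · · · · · · · ·
T2:
  2·area = 48  (B↔C swapped to make it positive)
  edge (10, 14)→(10, 20): d=(0,6) right/bottom  bias=-1
  edge (10, 20)→(2, 10): d=(-8,-10) top-left  bias=+0
  edge (2, 10)→(10, 14): d=(8,4) right/bottom  bias=-1
    (1,5)@(3, 11): e=[42,2,4] → █
    (2,5)@(5, 11): e=[30,22,-4] → ·
    (1,6)@(3, 13): e=[42,-14,20] → ·
    (2,6)@(5, 13): e=[30,6,12] → █
    (3,6)@(7, 13): e=[18,26,4] → █
    (4,6)@(9, 13): e=[6,46,-4] → ·
    (2,7)@(5, 15): e=[30,-10,28] → ·
    (3,7)@(7, 15): e=[18,10,20] → █
    (4,7)@(9, 15): e=[6,30,12] → █
    (5,7)@(11, 15): e=[-6,50,4] → ·
    (3,8)@(7, 17): e=[18,-6,36] → ·
    (4,8)@(9, 17): e=[6,14,28] → █
  covered (6 px):
    · · · · · · · · ·
    · · · · · · · · ·
    · · · · · · · · ·
    · · · · · · · · ·
    · · · · · · · · ·
    · █ · · · · · · ·
    · · █ █ · · · · ·
    · · · █ █ · · · ·
    · · · · █ · · · ·
    · · · · · · · · ·
    · · · · · · · · ·
    · · · · · · · · ·

Z-buffer (winner per pixel, '.' = empty):
  . 1 . . . . . . .
  . 1 . . . . . . .
  . 1 . . . . . . .
  . . . . . . . . .
  . . . . . . . . .
  . 2 . . . . . . .
  . 0 2 2 . . . . .
  . 0 0 2 2 . . . .
  . 0 0 0 2 . . . .
  . 0 0 0 0 . . . .
  . . . 0 0 0 . . .
  . . . . . . . . .

Final: 0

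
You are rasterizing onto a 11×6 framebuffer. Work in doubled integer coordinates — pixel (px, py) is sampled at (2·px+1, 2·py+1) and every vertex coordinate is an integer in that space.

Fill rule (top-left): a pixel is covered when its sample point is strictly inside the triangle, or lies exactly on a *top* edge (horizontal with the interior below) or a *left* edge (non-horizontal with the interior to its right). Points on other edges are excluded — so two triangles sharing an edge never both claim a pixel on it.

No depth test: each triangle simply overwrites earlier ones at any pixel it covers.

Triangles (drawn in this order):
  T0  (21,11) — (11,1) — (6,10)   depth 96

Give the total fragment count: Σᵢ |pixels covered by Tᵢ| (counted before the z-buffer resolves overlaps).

T0:
  2·area = 140  (B↔C swapped to make it positive)
  edge (21, 11)→(6, 10): d=(-15,-1) top-left  bias=+0
  edge (6, 10)→(11, 1): d=(5,-9) top-left  bias=+0
  edge (11, 1)→(21, 11): d=(10,10) right/bottom  bias=-1
    (5,0)@(11, 1): e=[140,0,0] → ·  [on edge]
    (5,1)@(11, 3): e=[110,10,20] → #
    (6,1)@(13, 3): e=[112,28,0] → ·  [on edge]
    (4,2)@(9, 5): e=[78,2,60] → #
    (6,2)@(13, 5): e=[82,38,20] → #
    (7,2)@(15, 5): e=[84,56,0] → ·  [on edge]
    (4,3)@(9, 7): e=[48,12,80] → #
    (7,3)@(15, 7): e=[54,66,20] → #
    (8,3)@(17, 7): e=[56,84,0] → ·  [on edge]
    (3,4)@(7, 9): e=[16,4,120] → #
    (8,4)@(17, 9): e=[26,94,20] → #
    (9,4)@(19, 9): e=[28,112,0] → ·  [on edge]
    (10,5)@(21, 11): e=[0,140,0] → ·  [on edge]
  covered (14 px):
    · · · · · · · · · · ·
    · · · · · # · · · · ·
    · · · · # # # · · · ·
    · · · · # # # # · · ·
    · · · # # # # # # · ·
    · · · · · · · · · · ·

Result: 14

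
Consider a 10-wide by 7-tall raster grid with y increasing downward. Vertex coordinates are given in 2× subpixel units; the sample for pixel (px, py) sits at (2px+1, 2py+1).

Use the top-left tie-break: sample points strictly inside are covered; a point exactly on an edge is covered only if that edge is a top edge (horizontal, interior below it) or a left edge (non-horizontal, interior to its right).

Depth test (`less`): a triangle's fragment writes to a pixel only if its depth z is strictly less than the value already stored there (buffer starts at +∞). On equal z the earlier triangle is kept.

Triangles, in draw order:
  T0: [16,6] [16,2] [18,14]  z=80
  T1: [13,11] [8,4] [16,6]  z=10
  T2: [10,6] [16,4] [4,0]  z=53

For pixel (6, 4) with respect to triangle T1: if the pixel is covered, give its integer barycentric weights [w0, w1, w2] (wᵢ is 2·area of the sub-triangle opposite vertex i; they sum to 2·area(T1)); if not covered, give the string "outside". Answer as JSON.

T0:
  2·area = 8
  edge (16, 6)→(16, 2): d=(0,-4) top-left  bias=+0
  edge (16, 2)→(18, 14): d=(2,12) right/bottom  bias=-1
  edge (18, 14)→(16, 6): d=(-2,-8) top-left  bias=+0
    (8,4)@(17, 9): e=[4,2,2] → █
    (9,4)@(19, 9): e=[12,-22,18] → ·
    (8,5)@(17, 11): e=[4,6,-2] → ·
  covered (1 px):
    · · · · · · · · · ·
    · · · · · · · · · ·
    · · · · · · · · · ·
    · · · · · · · · · ·
    · · · · · · · · █ ·
    · · · · · · · · · ·
    · · · · · · · · · ·
T1:
  2·area = 46
  edge (13, 11)→(8, 4): d=(-5,-7) top-left  bias=+0
  edge (8, 4)→(16, 6): d=(8,2) right/bottom  bias=-1
  edge (16, 6)→(13, 11): d=(-3,5) right/bottom  bias=-1
    (9,0)@(19, 1): e=[92,-46,0] → ·  [on edge]
    (4,2)@(9, 5): e=[2,6,38] → █
    (5,2)@(11, 5): e=[16,2,28] → █
    (6,2)@(13, 5): e=[30,-2,18] → ·
    (4,3)@(9, 7): e=[-8,22,32] → ·
    (5,3)@(11, 7): e=[6,18,22] → █
    (6,3)@(13, 7): e=[20,14,12] → █
    (7,3)@(15, 7): e=[34,10,2] → █
    (8,3)@(17, 7): e=[48,6,-8] → ·
    (5,4)@(11, 9): e=[-4,34,16] → ·
    (6,4)@(13, 9): e=[10,30,6] → █
    (7,4)@(15, 9): e=[24,26,-4] → ·
    (6,5)@(13, 11): e=[0,46,0] → ·  [on edge]
  covered (6 px):
    · · · · · · · · · ·
    · · · · · · · · · ·
    · · · · █ █ · · · ·
    · · · · · █ █ █ · ·
    · · · · · · █ · · ·
    · · · · · · · · · ·
    · · · · · · · · · ·
T2:
  2·area = 48  (B↔C swapped to make it positive)
  edge (10, 6)→(4, 0): d=(-6,-6) top-left  bias=+0
  edge (4, 0)→(16, 4): d=(12,4) right/bottom  bias=-1
  edge (16, 4)→(10, 6): d=(-6,2) right/bottom  bias=-1
    (2,0)@(5, 1): e=[0,8,40] → █  [on edge]
    (3,0)@(7, 1): e=[12,0,36] → ·  [on edge]
    (2,1)@(5, 3): e=[-12,32,28] → ·
    (3,1)@(7, 3): e=[0,24,24] → █  [on edge]
    (4,1)@(9, 3): e=[12,16,20] → █
    (5,1)@(11, 3): e=[24,8,16] → █
    (6,1)@(13, 3): e=[36,0,12] → ·  [on edge]
    (9,1)@(19, 3): e=[72,-24,0] → ·  [on edge]
    (3,2)@(7, 5): e=[-12,48,12] → ·
    (4,2)@(9, 5): e=[0,40,8] → █  [on edge]
    (6,2)@(13, 5): e=[24,24,0] → ·  [on edge]
    (9,2)@(19, 5): e=[60,0,-12] → ·  [on edge]
    (3,3)@(7, 7): e=[-24,72,0] → ·  [on edge]
    (5,3)@(11, 7): e=[0,56,-8] → ·  [on edge]
    (0,4)@(1, 9): e=[-72,120,0] → ·  [on edge]
    (6,4)@(13, 9): e=[0,72,-24] → ·  [on edge]
    (7,5)@(15, 11): e=[0,88,-40] → ·  [on edge]
    (8,6)@(17, 13): e=[0,104,-56] → ·  [on edge]
  covered (6 px):
    · · █ · · · · · · ·
    · · · █ █ █ · · · ·
    · · · · █ █ · · · ·
    · · · · · · · · · ·
    · · · · · · · · · ·
    · · · · · · · · · ·
    · · · · · · · · · ·

Result: [30,6,10]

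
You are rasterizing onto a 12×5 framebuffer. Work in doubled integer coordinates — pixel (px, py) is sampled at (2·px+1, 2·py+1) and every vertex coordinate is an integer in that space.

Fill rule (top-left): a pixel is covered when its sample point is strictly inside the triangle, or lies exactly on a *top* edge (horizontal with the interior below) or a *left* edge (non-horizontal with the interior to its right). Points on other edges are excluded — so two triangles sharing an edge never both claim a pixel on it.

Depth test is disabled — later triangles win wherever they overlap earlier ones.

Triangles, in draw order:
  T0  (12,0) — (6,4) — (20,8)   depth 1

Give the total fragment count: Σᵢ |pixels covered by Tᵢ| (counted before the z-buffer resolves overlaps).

T0:
  2·area = 80  (B↔C swapped to make it positive)
  edge (12, 0)→(20, 8): d=(8,8) right/bottom  bias=-1
  edge (20, 8)→(6, 4): d=(-14,-4) top-left  bias=+0
  edge (6, 4)→(12, 0): d=(6,-4) top-left  bias=+0
    (5,0)@(11, 1): e=[16,62,2] → █
    (6,0)@(13, 1): e=[0,70,10] → ·  [on edge]
    (4,1)@(9, 3): e=[48,26,6] → █
    (6,1)@(13, 3): e=[16,42,22] → █
    (7,1)@(15, 3): e=[0,50,30] → ·  [on edge]
    (4,2)@(9, 5): e=[64,-2,18] → ·
    (5,2)@(11, 5): e=[48,6,26] → █
    (7,2)@(15, 5): e=[16,22,42] → █
    (8,2)@(17, 5): e=[0,30,50] → ·  [on edge]
    (5,3)@(11, 7): e=[64,-22,38] → ·
    (6,3)@(13, 7): e=[48,-14,46] → ·
    (7,3)@(15, 7): e=[32,-6,54] → ·
    (9,3)@(19, 7): e=[0,10,70] → ·  [on edge]
    (10,4)@(21, 9): e=[0,-10,90] → ·  [on edge]
  covered (8 px):
    · · · · · █ · · · · · ·
    · · · · █ █ █ · · · · ·
    · · · · · █ █ █ · · · ·
    · · · · · · · · █ · · ·
    · · · · · · · · · · · ·

Result: 8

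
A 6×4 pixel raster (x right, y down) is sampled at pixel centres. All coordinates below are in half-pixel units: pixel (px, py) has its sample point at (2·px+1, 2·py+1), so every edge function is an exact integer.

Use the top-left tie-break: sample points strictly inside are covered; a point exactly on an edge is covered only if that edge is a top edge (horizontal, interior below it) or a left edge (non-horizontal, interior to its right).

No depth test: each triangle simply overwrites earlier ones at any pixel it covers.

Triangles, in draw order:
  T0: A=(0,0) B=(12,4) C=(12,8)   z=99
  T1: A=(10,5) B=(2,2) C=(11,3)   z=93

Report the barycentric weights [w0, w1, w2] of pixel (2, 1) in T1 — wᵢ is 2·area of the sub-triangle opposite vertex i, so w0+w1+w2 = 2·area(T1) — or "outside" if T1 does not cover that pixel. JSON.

T0:
  2·area = 48
  edge (0, 0)→(12, 4): d=(12,4) right/bottom  bias=-1
  edge (12, 4)→(12, 8): d=(0,4) right/bottom  bias=-1
  edge (12, 8)→(0, 0): d=(-12,-8) top-left  bias=+0
    (1,0)@(3, 1): e=[0,36,12] → .  [on edge]
    (2,1)@(5, 3): e=[16,28,4] → X
    (3,1)@(7, 3): e=[8,20,20] → X
    (4,1)@(9, 3): e=[0,12,36] → .  [on edge]
    (2,2)@(5, 5): e=[40,28,-20] → .
    (3,2)@(7, 5): e=[32,20,-4] → .
    (4,2)@(9, 5): e=[24,12,12] → X
    (5,2)@(11, 5): e=[16,4,28] → X
    (4,3)@(9, 7): e=[48,12,-12] → .
    (5,3)@(11, 7): e=[40,4,4] → X
  covered (5 px):
    . . . . . .
    . . X X . .
    . . . . X X
    . . . . . X
T1:
  2·area = 19
  edge (10, 5)→(2, 2): d=(-8,-3) top-left  bias=+0
  edge (2, 2)→(11, 3): d=(9,1) right/bottom  bias=-1
  edge (11, 3)→(10, 5): d=(-1,2) right/bottom  bias=-1
    (2,1)@(5, 3): e=[1,6,12] → X
    (3,1)@(7, 3): e=[7,4,8] → X
    (4,1)@(9, 3): e=[13,2,4] → X
    (5,1)@(11, 3): e=[19,0,0] → .  [on edge]
    (2,2)@(5, 5): e=[-15,24,10] → .
    (3,2)@(7, 5): e=[-9,22,6] → .
    (4,2)@(9, 5): e=[-3,20,2] → .
    (4,3)@(9, 7): e=[-19,38,0] → .  [on edge]
  covered (3 px):
    . . . . . .
    . . X X X .
    . . . . . .
    . . . . . .

Final: [6,12,1]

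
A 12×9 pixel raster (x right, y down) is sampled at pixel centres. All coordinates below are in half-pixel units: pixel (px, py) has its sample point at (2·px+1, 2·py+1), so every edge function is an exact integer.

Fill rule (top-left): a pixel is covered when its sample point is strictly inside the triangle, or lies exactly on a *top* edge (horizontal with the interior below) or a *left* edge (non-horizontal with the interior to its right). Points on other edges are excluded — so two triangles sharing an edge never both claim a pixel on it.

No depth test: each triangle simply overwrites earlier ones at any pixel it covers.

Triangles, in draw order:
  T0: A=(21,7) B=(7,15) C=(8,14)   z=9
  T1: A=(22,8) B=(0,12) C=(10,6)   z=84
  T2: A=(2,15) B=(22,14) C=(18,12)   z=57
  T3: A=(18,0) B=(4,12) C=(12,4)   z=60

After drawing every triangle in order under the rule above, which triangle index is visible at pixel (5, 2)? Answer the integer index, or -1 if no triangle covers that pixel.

T0:
  2·area = 6
  edge (21, 7)→(7, 15): d=(-14,8) right/bottom  bias=-1
  edge (7, 15)→(8, 14): d=(1,-1) top-left  bias=+0
  edge (8, 14)→(21, 7): d=(13,-7) top-left  bias=+0
    (10,0)@(21, 1): e=[84,0,-78] → ·  [on edge]
    (9,1)@(19, 3): e=[72,0,-66] → ·  [on edge]
    (8,2)@(17, 5): e=[60,0,-54] → ·  [on edge]
    (7,3)@(15, 7): e=[48,0,-42] → ·  [on edge]
    (10,3)@(21, 7): e=[0,6,0] → ·  [on edge]
    (6,4)@(13, 9): e=[36,0,-30] → ·  [on edge]
    (5,5)@(11, 11): e=[24,0,-18] → ·  [on edge]
    (4,6)@(9, 13): e=[12,0,-6] → ·  [on edge]
    (3,7)@(7, 15): e=[0,0,6] → ·  [on edge]
    (2,8)@(5, 17): e=[-12,0,18] → ·  [on edge]
  covered (0 px):
    · · · · · · · · · · · ·
    · · · · · · · · · · · ·
    · · · · · · · · · · · ·
    · · · · · · · · · · · ·
    · · · · · · · · · · · ·
    · · · · · · · · · · · ·
    · · · · · · · · · · · ·
    · · · · · · · · · · · ·
    · · · · · · · · · · · ·
T1:
  2·area = 92
  edge (22, 8)→(0, 12): d=(-22,4) right/bottom  bias=-1
  edge (0, 12)→(10, 6): d=(10,-6) top-left  bias=+0
  edge (10, 6)→(22, 8): d=(12,2) right/bottom  bias=-1
    (7,1)@(15, 3): e=[138,0,-46] → ·  [on edge]
    (4,3)@(9, 7): e=[74,4,14] → █
    (5,3)@(11, 7): e=[66,16,10] → █
    (6,3)@(13, 7): e=[58,28,6] → █
    (7,3)@(15, 7): e=[50,40,2] → █
    (8,3)@(17, 7): e=[42,52,-2] → ·
    (2,4)@(5, 9): e=[46,0,46] → █  [on edge]
    (3,4)@(7, 9): e=[38,12,42] → █
    (8,4)@(17, 9): e=[-2,72,22] → ·
    (1,5)@(3, 11): e=[10,8,74] → █
    (3,5)@(7, 11): e=[-6,32,66] → ·
    (4,5)@(9, 11): e=[-14,44,62] → ·
  covered (12 px):
    · · · · · · · · · · · ·
    · · · · · · · · · · · ·
    · · · · · · · · · · · ·
    · · · · █ █ █ █ · · · ·
    · · █ █ █ █ █ █ · · · ·
    · █ █ · · · · · · · · ·
    · · · · · · · · · · · ·
    · · · · · · · · · · · ·
    · · · · · · · · · · · ·
T2:
  2·area = 44  (B↔C swapped to make it positive)
  edge (2, 15)→(18, 12): d=(16,-3) top-left  bias=+0
  edge (18, 12)→(22, 14): d=(4,2) right/bottom  bias=-1
  edge (22, 14)→(2, 15): d=(-20,1) right/bottom  bias=-1
    (6,6)@(13, 13): e=[1,14,29] → █
    (7,6)@(15, 13): e=[7,10,27] → █
    (8,6)@(17, 13): e=[13,6,25] → █
    (9,6)@(19, 13): e=[19,2,23] → █
    (10,6)@(21, 13): e=[25,-2,21] → ·
    (6,7)@(13, 15): e=[33,22,-11] → ·
    (7,7)@(15, 15): e=[39,18,-13] → ·
    (8,7)@(17, 15): e=[45,14,-15] → ·
    (9,7)@(19, 15): e=[51,10,-17] → ·
  covered (4 px):
    · · · · · · · · · · · ·
    · · · · · · · · · · · ·
    · · · · · · · · · · · ·
    · · · · · · · · · · · ·
    · · · · · · · · · · · ·
    · · · · · · · · · · · ·
    · · · · · · █ █ █ █ · ·
    · · · · · · · · · · · ·
    · · · · · · · · · · · ·
T3:
  2·area = 16
  edge (18, 0)→(4, 12): d=(-14,12) right/bottom  bias=-1
  edge (4, 12)→(12, 4): d=(8,-8) top-left  bias=+0
  edge (12, 4)→(18, 0): d=(6,-4) top-left  bias=+0
    (7,0)@(15, 1): e=[22,0,-6] → ·  [on edge]
    (6,1)@(13, 3): e=[18,0,-2] → ·  [on edge]
    (5,2)@(11, 5): e=[14,0,2] → █  [on edge]
    (6,2)@(13, 5): e=[-10,16,10] → ·
    (4,3)@(9, 7): e=[10,0,6] → █  [on edge]
    (5,3)@(11, 7): e=[-14,16,14] → ·
    (3,4)@(7, 9): e=[6,0,10] → █  [on edge]
    (4,4)@(9, 9): e=[-18,16,18] → ·
    (2,5)@(5, 11): e=[2,0,14] → █  [on edge]
    (3,5)@(7, 11): e=[-22,16,22] → ·
    (1,6)@(3, 13): e=[-2,0,18] → ·  [on edge]
    (2,6)@(5, 13): e=[-26,16,26] → ·
    (0,7)@(1, 15): e=[-6,0,22] → ·  [on edge]
  covered (4 px):
    · · · · · · · · · · · ·
    · · · · · · · · · · · ·
    · · · · · █ · · · · · ·
    · · · · █ · · · · · · ·
    · · · █ · · · · · · · ·
    · · █ · · · · · · · · ·
    · · · · · · · · · · · ·
    · · · · · · · · · · · ·
    · · · · · · · · · · · ·

Z-buffer (winner per pixel, '.' = empty):
  . . . . . . . . . . . .
  . . . . . . . . . . . .
  . . . . . 3 . . . . . .
  . . . . 3 1 1 1 . . . .
  . . 1 3 1 1 1 1 . . . .
  . 1 3 . . . . . . . . .
  . . . . . . 2 2 2 2 . .
  . . . . . . . . . . . .
  . . . . . . . . . . . .

Result: 3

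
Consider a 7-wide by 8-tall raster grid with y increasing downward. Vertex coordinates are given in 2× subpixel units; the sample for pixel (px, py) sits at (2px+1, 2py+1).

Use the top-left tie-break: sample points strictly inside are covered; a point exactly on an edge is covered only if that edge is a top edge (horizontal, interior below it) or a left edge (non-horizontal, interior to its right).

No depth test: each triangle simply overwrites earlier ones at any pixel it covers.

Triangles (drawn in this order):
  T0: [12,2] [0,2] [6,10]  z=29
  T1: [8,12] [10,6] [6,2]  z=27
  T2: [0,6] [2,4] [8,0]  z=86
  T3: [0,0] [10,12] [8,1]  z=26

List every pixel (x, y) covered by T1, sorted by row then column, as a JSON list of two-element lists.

T0:
  2·area = 96  (B↔C swapped to make it positive)
  edge (12, 2)→(6, 10): d=(-6,8) right/bottom  bias=-1
  edge (6, 10)→(0, 2): d=(-6,-8) top-left  bias=+0
  edge (0, 2)→(12, 2): d=(12,0) top-left  bias=+0
    (0,1)@(1, 3): e=[82,2,12] → #
    (1,1)@(3, 3): e=[66,18,12] → #
    (2,1)@(5, 3): e=[50,34,12] → #
    (3,1)@(7, 3): e=[34,50,12] → #
    (4,1)@(9, 3): e=[18,66,12] → #
    (5,1)@(11, 3): e=[2,82,12] → #
    (6,1)@(13, 3): e=[-14,98,12] → ·
    (0,2)@(1, 5): e=[70,-10,36] → ·
    (1,2)@(3, 5): e=[54,6,36] → #
    (5,2)@(11, 5): e=[-10,70,36] → ·
    (1,3)@(3, 7): e=[42,-6,60] → ·
    (2,3)@(5, 7): e=[26,10,60] → #
  covered (12 px):
    · · · · · · ·
    # # # # # # ·
    · # # # # · ·
    · · # # · · ·
    · · · · · · ·
    · · · · · · ·
    · · · · · · ·
    · · · · · · ·
T1:
  2·area = 32  (B↔C swapped to make it positive)
  edge (8, 12)→(6, 2): d=(-2,-10) top-left  bias=+0
  edge (6, 2)→(10, 6): d=(4,4) right/bottom  bias=-1
  edge (10, 6)→(8, 12): d=(-2,6) right/bottom  bias=-1
    (2,0)@(5, 1): e=[-8,0,40] → ·  [on edge]
    (3,1)@(7, 3): e=[8,0,24] → ·  [on edge]
    (5,1)@(11, 3): e=[48,-16,0] → ·  [on edge]
    (3,2)@(7, 5): e=[4,8,20] → #
    (4,2)@(9, 5): e=[24,0,8] → ·  [on edge]
    (3,3)@(7, 7): e=[0,16,16] → #  [on edge]
    (4,3)@(9, 7): e=[20,8,4] → #
    (5,3)@(11, 7): e=[40,0,-8] → ·  [on edge]
    (3,4)@(7, 9): e=[-4,24,12] → ·
    (4,4)@(9, 9): e=[16,16,0] → ·  [on edge]
    (6,4)@(13, 9): e=[56,0,-24] → ·  [on edge]
    (3,7)@(7, 15): e=[-16,48,0] → ·  [on edge]
  covered (3 px):
    · · · · · · ·
    · · · · · · ·
    · · · # · · ·
    · · · # # · ·
    · · · · · · ·
    · · · · · · ·
    · · · · · · ·
    · · · · · · ·
T2:
  2·area = 4
  edge (0, 6)→(2, 4): d=(2,-2) top-left  bias=+0
  edge (2, 4)→(8, 0): d=(6,-4) top-left  bias=+0
  edge (8, 0)→(0, 6): d=(-8,6) right/bottom  bias=-1
    (2,0)@(5, 1): e=[0,-6,10] → ·  [on edge]
    (1,1)@(3, 3): e=[0,-2,6] → ·  [on edge]
    (0,2)@(1, 5): e=[0,2,2] → #  [on edge]
    (1,2)@(3, 5): e=[4,10,-10] → ·
    (0,3)@(1, 7): e=[4,14,-14] → ·
  covered (1 px):
    · · · · · · ·
    · · · · · · ·
    # · · · · · ·
    · · · · · · ·
    · · · · · · ·
    · · · · · · ·
    · · · · · · ·
    · · · · · · ·
T3:
  2·area = 86  (B↔C swapped to make it positive)
  edge (0, 0)→(8, 1): d=(8,1) right/bottom  bias=-1
  edge (8, 1)→(10, 12): d=(2,11) right/bottom  bias=-1
  edge (10, 12)→(0, 0): d=(-10,-12) top-left  bias=+0
    (0,0)@(1, 1): e=[7,77,2] → #
    (1,0)@(3, 1): e=[5,55,26] → #
    (2,0)@(5, 1): e=[3,33,50] → #
    (3,0)@(7, 1): e=[1,11,74] → #
    (4,0)@(9, 1): e=[-1,-11,98] → ·
    (0,1)@(1, 3): e=[23,81,-18] → ·
    (1,1)@(3, 3): e=[21,59,6] → #
    (4,1)@(9, 3): e=[15,-7,78] → ·
    (1,2)@(3, 5): e=[37,63,-14] → ·
    (2,2)@(5, 5): e=[35,41,10] → #
    (4,2)@(9, 5): e=[31,-3,58] → ·
    (2,3)@(5, 7): e=[51,45,-10] → ·
  covered (12 px):
    # # # # · · ·
    · # # # · · ·
    · · # # · · ·
    · · · # # · ·
    · · · · # · ·
    · · · · · · ·
    · · · · · · ·
    · · · · · · ·

Result: [[3,2],[3,3],[4,3]]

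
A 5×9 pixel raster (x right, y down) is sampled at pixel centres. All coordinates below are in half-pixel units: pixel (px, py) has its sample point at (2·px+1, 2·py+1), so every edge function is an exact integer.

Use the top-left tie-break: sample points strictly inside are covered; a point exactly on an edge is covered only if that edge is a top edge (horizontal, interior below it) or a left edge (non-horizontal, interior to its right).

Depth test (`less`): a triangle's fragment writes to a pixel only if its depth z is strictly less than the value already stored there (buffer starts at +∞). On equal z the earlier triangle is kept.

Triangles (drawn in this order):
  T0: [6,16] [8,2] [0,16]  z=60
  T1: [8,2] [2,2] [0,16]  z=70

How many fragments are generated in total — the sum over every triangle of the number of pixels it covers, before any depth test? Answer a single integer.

T0:
  2·area = 84  (B↔C swapped to make it positive)
  edge (6, 16)→(0, 16): d=(-6,0) right/bottom  bias=-1
  edge (0, 16)→(8, 2): d=(8,-14) top-left  bias=+0
  edge (8, 2)→(6, 16): d=(-2,14) right/bottom  bias=-1
    (3,2)@(7, 5): e=[66,10,8] → X
    (4,2)@(9, 5): e=[66,38,-20] → .
    (3,3)@(7, 7): e=[54,26,4] → X
    (4,3)@(9, 7): e=[54,54,-24] → .
    (2,4)@(5, 9): e=[42,14,28] → X
    (3,4)@(7, 9): e=[42,42,0] → .  [on edge]
    (1,5)@(3, 11): e=[30,2,52] → X
    (3,5)@(7, 11): e=[30,58,-4] → .
    (1,6)@(3, 13): e=[18,18,48] → X
    (3,6)@(7, 13): e=[18,74,-8] → .
    (0,7)@(1, 15): e=[6,6,72] → X
    (3,7)@(7, 15): e=[6,90,-12] → .
  covered (10 px):
    . . . . .
    . . . . .
    . . . X .
    . . . X .
    . . X . .
    . X X . .
    . X X . .
    X X X . .
    . . . . .
T1:
  2·area = 84  (B↔C swapped to make it positive)
  edge (8, 2)→(0, 16): d=(-8,14) right/bottom  bias=-1
  edge (0, 16)→(2, 2): d=(2,-14) top-left  bias=+0
  edge (2, 2)→(8, 2): d=(6,0) top-left  bias=+0
    (1,1)@(3, 3): e=[62,16,6] → X
    (2,1)@(5, 3): e=[34,44,6] → X
    (3,1)@(7, 3): e=[6,72,6] → X
    (4,1)@(9, 3): e=[-22,100,6] → .
    (1,2)@(3, 5): e=[46,20,18] → X
    (3,2)@(7, 5): e=[-10,76,18] → .
    (1,3)@(3, 7): e=[30,24,30] → X
    (3,3)@(7, 7): e=[-26,80,30] → .
    (0,4)@(1, 9): e=[42,0,42] → X  [on edge]
    (2,4)@(5, 9): e=[-14,56,42] → .
    (0,5)@(1, 11): e=[26,4,54] → X
    (1,5)@(3, 11): e=[-2,32,54] → .
  covered (11 px):
    . . . . .
    . X X X .
    . X X . .
    . X X . .
    X X . . .
    X . . . .
    X . . . .
    . . . . .
    . . . . .

Final: 21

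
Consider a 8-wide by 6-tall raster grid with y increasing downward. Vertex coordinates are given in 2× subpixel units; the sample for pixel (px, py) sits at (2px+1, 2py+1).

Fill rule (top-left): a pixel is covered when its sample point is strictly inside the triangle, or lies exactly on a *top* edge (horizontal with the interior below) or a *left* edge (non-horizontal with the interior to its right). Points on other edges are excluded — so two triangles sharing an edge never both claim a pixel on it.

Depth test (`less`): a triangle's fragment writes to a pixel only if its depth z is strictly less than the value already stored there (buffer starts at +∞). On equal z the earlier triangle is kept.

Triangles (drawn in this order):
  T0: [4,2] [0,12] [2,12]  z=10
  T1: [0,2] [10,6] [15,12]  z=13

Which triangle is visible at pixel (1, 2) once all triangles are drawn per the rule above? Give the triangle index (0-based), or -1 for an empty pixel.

T0:
  2·area = 20  (B↔C swapped to make it positive)
  edge (4, 2)→(2, 12): d=(-2,10) right/bottom  bias=-1
  edge (2, 12)→(0, 12): d=(-2,0) right/bottom  bias=-1
  edge (0, 12)→(4, 2): d=(4,-10) top-left  bias=+0
    (1,2)@(3, 5): e=[4,14,2] → X
    (2,2)@(5, 5): e=[-16,14,22] → .
    (1,3)@(3, 7): e=[0,10,10] → .  [on edge]
    (0,5)@(1, 11): e=[12,2,6] → X
    (1,5)@(3, 11): e=[-8,2,26] → .
  covered (2 px):
    . . . . . . . .
    . . . . . . . .
    . X . . . . . .
    . . . . . . . .
    . . . . . . . .
    X . . . . . . .
T1:
  2·area = 40
  edge (0, 2)→(10, 6): d=(10,4) right/bottom  bias=-1
  edge (10, 6)→(15, 12): d=(5,6) right/bottom  bias=-1
  edge (15, 12)→(0, 2): d=(-15,-10) top-left  bias=+0
    (2,2)@(5, 5): e=[10,25,5] → X
    (3,2)@(7, 5): e=[2,13,25] → X
    (4,2)@(9, 5): e=[-6,1,45] → .
    (2,3)@(5, 7): e=[30,35,-25] → .
    (3,3)@(7, 7): e=[22,23,-5] → .
    (4,3)@(9, 7): e=[14,11,15] → X
    (5,3)@(11, 7): e=[6,-1,35] → .
    (4,4)@(9, 9): e=[34,21,-15] → .
    (5,4)@(11, 9): e=[26,9,5] → X
    (6,4)@(13, 9): e=[18,-3,25] → .
    (5,5)@(11, 11): e=[46,19,-25] → .
  covered (4 px):
    . . . . . . . .
    . . . . . . . .
    . . X X . . . .
    . . . . X . . .
    . . . . . X . .
    . . . . . . . .

Z-buffer (winner per pixel, '.' = empty):
  . . . . . . . .
  . . . . . . . .
  . 0 1 1 . . . .
  . . . . 1 . . .
  . . . . . 1 . .
  0 . . . . . . .

Final: 0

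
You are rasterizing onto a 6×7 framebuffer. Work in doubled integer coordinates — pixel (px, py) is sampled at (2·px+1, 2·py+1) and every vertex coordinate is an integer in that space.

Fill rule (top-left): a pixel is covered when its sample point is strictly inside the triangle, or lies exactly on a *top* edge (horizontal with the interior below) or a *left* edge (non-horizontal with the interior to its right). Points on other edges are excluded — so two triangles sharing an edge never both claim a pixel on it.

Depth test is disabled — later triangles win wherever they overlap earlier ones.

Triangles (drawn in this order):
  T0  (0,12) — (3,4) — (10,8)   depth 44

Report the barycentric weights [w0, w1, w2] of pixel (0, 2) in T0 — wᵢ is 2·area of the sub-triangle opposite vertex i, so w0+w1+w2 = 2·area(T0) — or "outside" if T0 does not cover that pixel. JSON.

T0:
  2·area = 68
  edge (0, 12)→(3, 4): d=(3,-8) top-left  bias=+0
  edge (3, 4)→(10, 8): d=(7,4) right/bottom  bias=-1
  edge (10, 8)→(0, 12): d=(-10,4) right/bottom  bias=-1
    (1,2)@(3, 5): e=[3,7,58] → X
    (2,2)@(5, 5): e=[19,-1,50] → .
    (1,3)@(3, 7): e=[9,21,38] → X
    (2,3)@(5, 7): e=[25,13,30] → X
    (3,3)@(7, 7): e=[41,5,22] → X
    (4,3)@(9, 7): e=[57,-3,14] → .
    (1,4)@(3, 9): e=[15,35,18] → X
    (4,4)@(9, 9): e=[63,11,-6] → .
    (0,5)@(1, 11): e=[5,57,6] → X
    (1,5)@(3, 11): e=[21,49,-2] → .
    (2,5)@(5, 11): e=[37,41,-10] → .
    (3,5)@(7, 11): e=[53,33,-18] → .
  covered (8 px):
    . . . . . .
    . . . . . .
    . X . . . .
    . X X X . .
    . X X X . .
    X . . . . .
    . . . . . .

Answer: "outside"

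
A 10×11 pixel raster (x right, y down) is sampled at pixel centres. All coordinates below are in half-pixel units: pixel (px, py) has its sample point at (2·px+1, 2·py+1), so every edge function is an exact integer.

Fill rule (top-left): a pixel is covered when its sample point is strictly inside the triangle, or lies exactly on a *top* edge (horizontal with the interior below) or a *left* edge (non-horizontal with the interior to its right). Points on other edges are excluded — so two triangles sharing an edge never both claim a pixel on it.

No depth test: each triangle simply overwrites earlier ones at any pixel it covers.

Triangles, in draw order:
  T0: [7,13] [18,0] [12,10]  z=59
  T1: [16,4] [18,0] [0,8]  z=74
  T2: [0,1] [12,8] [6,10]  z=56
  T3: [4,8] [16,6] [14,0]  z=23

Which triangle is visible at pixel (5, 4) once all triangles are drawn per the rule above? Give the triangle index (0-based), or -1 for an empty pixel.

T0:
  2·area = 32
  edge (7, 13)→(18, 0): d=(11,-13) top-left  bias=+0
  edge (18, 0)→(12, 10): d=(-6,10) right/bottom  bias=-1
  edge (12, 10)→(7, 13): d=(-5,3) right/bottom  bias=-1
    (7,2)@(15, 5): e=[16,0,16] → ·  [on edge]
    (6,3)@(13, 7): e=[12,8,12] → █
    (7,3)@(15, 7): e=[38,-12,6] → ·
    (8,3)@(17, 7): e=[64,-32,0] → ·  [on edge]
    (5,4)@(11, 9): e=[8,16,8] → █
    (6,4)@(13, 9): e=[34,-4,2] → ·
    (4,5)@(9, 11): e=[4,24,4] → █
    (5,5)@(11, 11): e=[30,4,-2] → ·
    (3,6)@(7, 13): e=[0,32,0] → ·  [on edge]
    (4,6)@(9, 13): e=[26,12,-6] → ·
    (4,7)@(9, 15): e=[48,0,-16] → ·  [on edge]
  covered (3 px):
    · · · · · · · · · ·
    · · · · · · · · · ·
    · · · · · · · · · ·
    · · · · · · █ · · ·
    · · · · · █ · · · ·
    · · · · █ · · · · ·
    · · · · · · · · · ·
    · · · · · · · · · ·
    · · · · · · · · · ·
    · · · · · · · · · ·
    · · · · · · · · · ·
T1:
  2·area = 56  (B↔C swapped to make it positive)
  edge (16, 4)→(0, 8): d=(-16,4) right/bottom  bias=-1
  edge (0, 8)→(18, 0): d=(18,-8) top-left  bias=+0
  edge (18, 0)→(16, 4): d=(-2,4) right/bottom  bias=-1
    (8,0)@(17, 1): e=[44,10,2] → █
    (9,0)@(19, 1): e=[36,26,-6] → ·
    (6,1)@(13, 3): e=[28,14,14] → █
    (7,1)@(15, 3): e=[20,30,6] → █
    (8,1)@(17, 3): e=[12,46,-2] → ·
    (3,2)@(7, 5): e=[20,2,34] → █
    (4,2)@(9, 5): e=[12,18,26] → █
    (5,2)@(11, 5): e=[4,34,18] → █
    (6,2)@(13, 5): e=[-4,50,10] → ·
    (7,2)@(15, 5): e=[-12,66,2] → ·
    (1,3)@(3, 7): e=[4,6,46] → █
    (2,3)@(5, 7): e=[-4,22,38] → ·
  covered (7 px):
    · · · · · · · · █ ·
    · · · · · · █ █ · ·
    · · · █ █ █ · · · ·
    · █ · · · · · · · ·
    · · · · · · · · · ·
    · · · · · · · · · ·
    · · · · · · · · · ·
    · · · · · · · · · ·
    · · · · · · · · · ·
    · · · · · · · · · ·
    · · · · · · · · · ·
T2:
  2·area = 66
  edge (0, 1)→(12, 8): d=(12,7) right/bottom  bias=-1
  edge (12, 8)→(6, 10): d=(-6,2) right/bottom  bias=-1
  edge (6, 10)→(0, 1): d=(-6,-9) top-left  bias=+0
    (1,1)@(3, 3): e=[3,48,15] → █
    (2,1)@(5, 3): e=[-11,44,33] → ·
    (1,2)@(3, 5): e=[27,36,3] → █
    (2,2)@(5, 5): e=[13,32,21] → █
    (3,2)@(7, 5): e=[-1,28,39] → ·
    (1,3)@(3, 7): e=[51,24,-9] → ·
    (2,3)@(5, 7): e=[37,20,9] → █
    (3,3)@(7, 7): e=[23,16,27] → █
    (4,3)@(9, 7): e=[9,12,45] → █
    (5,3)@(11, 7): e=[-5,8,63] → ·
    (7,3)@(15, 7): e=[-33,0,99] → ·  [on edge]
    (2,4)@(5, 9): e=[61,8,-3] → ·
    (4,4)@(9, 9): e=[33,0,33] → ·  [on edge]
    (1,5)@(3, 11): e=[99,0,-33] → ·  [on edge]
  covered (7 px):
    · · · · · · · · · ·
    · █ · · · · · · · ·
    · █ █ · · · · · · ·
    · · █ █ █ · · · · ·
    · · · █ · · · · · ·
    · · · · · · · · · ·
    · · · · · · · · · ·
    · · · · · · · · · ·
    · · · · · · · · · ·
    · · · · · · · · · ·
    · · · · · · · · · ·
T3:
  2·area = 76  (B↔C swapped to make it positive)
  edge (4, 8)→(14, 0): d=(10,-8) top-left  bias=+0
  edge (14, 0)→(16, 6): d=(2,6) right/bottom  bias=-1
  edge (16, 6)→(4, 8): d=(-12,2) right/bottom  bias=-1
    (6,0)@(13, 1): e=[2,8,66] → █
    (7,0)@(15, 1): e=[18,-4,62] → ·
    (5,1)@(11, 3): e=[6,24,46] → █
    (7,1)@(15, 3): e=[38,0,38] → ·  [on edge]
    (4,2)@(9, 5): e=[10,40,26] → █
    (7,2)@(15, 5): e=[58,4,14] → █
    (8,2)@(17, 5): e=[74,-8,10] → ·
    (3,3)@(7, 7): e=[14,56,6] → █
    (5,3)@(11, 7): e=[46,32,-2] → ·
    (6,3)@(13, 7): e=[62,20,-6] → ·
    (7,3)@(15, 7): e=[78,8,-10] → ·
    (3,4)@(7, 9): e=[34,60,-18] → ·
    (8,4)@(17, 9): e=[114,0,-38] → ·  [on edge]
    (9,7)@(19, 15): e=[190,0,-114] → ·  [on edge]
  covered (9 px):
    · · · · · · █ · · ·
    · · · · · █ █ · · ·
    · · · · █ █ █ █ · ·
    · · · █ █ · · · · ·
    · · · · · · · · · ·
    · · · · · · · · · ·
    · · · · · · · · · ·
    · · · · · · · · · ·
    · · · · · · · · · ·
    · · · · · · · · · ·
    · · · · · · · · · ·

Z-buffer (winner per pixel, '.' = empty):
  . . . . . . 3 . 1 .
  . 2 . . . 3 3 1 . .
  . 2 2 1 3 3 3 3 . .
  . 1 2 3 3 . 0 . . .
  . . . 2 . 0 . . . .
  . . . . 0 . . . . .
  . . . . . . . . . .
  . . . . . . . . . .
  . . . . . . . . . .
  . . . . . . . . . .
  . . . . . . . . . .

Final: 0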